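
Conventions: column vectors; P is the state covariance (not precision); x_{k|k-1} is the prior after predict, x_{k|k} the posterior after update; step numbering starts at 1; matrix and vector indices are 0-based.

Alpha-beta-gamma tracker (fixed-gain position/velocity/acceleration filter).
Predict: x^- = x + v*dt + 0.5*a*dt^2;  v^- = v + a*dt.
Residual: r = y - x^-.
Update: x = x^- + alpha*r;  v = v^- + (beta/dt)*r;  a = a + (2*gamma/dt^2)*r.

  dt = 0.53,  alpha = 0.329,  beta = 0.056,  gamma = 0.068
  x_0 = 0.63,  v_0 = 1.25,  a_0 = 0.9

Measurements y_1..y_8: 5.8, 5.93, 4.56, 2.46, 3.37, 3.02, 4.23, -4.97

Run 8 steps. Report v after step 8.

v_post = -9.1103

step 1: x_pred=1.4189  r=4.3811  x^+=2.8603  v^+=2.1899  a^+=3.0211
step 2: x_pred=4.4453  r=1.4847  x^+=4.9337  v^+=3.9480  a^+=3.7400
step 3: x_pred=7.5515  r=-2.9915  x^+=6.5673  v^+=5.6141  a^+=2.2917
step 4: x_pred=9.8646  r=-7.4046  x^+=7.4285  v^+=6.0463  a^+=-1.2933
step 5: x_pred=10.4514  r=-7.0814  x^+=8.1216  v^+=4.6126  a^+=-4.7219
step 6: x_pred=9.9031  r=-6.8831  x^+=7.6386  v^+=1.3828  a^+=-8.0544
step 7: x_pred=7.2402  r=-3.0102  x^+=6.2498  v^+=-3.2041  a^+=-9.5118
step 8: x_pred=3.2157  r=-8.1857  x^+=0.5226  v^+=-9.1103  a^+=-13.4750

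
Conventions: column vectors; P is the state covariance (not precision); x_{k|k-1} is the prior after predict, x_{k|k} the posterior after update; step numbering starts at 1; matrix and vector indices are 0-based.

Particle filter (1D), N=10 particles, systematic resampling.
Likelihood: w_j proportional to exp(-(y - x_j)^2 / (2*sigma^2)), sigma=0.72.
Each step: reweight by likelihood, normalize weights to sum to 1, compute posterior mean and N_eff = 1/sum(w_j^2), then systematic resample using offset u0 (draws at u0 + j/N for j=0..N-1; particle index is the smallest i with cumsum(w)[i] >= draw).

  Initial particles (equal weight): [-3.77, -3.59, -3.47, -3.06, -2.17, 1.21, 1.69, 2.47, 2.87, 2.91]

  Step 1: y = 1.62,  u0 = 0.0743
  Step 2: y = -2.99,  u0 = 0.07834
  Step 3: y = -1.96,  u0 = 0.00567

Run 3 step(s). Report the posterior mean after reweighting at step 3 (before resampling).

post_mean = 1.2100

step 1: w=[0.0000, 0.0000, 0.0000, 0.0000, 0.0000, 0.3074, 0.3598, 0.1801, 0.0801, 0.0726]  mean=1.8660  Neff=3.7304  idx=[5, 5, 5, 6, 6, 6, 7, 7, 8, 9]
step 2: w=[0.3280, 0.3280, 0.3280, 0.0054, 0.0054, 0.0054, 0.0000, 0.0000, 0.0000, 0.0000]  mean=1.2177  Neff=3.0983  idx=[0, 0, 0, 1, 1, 1, 2, 2, 2, 2]
step 3: w=[0.1000, 0.1000, 0.1000, 0.1000, 0.1000, 0.1000, 0.1000, 0.1000, 0.1000, 0.1000]  mean=1.2100  Neff=10.0000  idx=[0, 1, 2, 3, 4, 5, 6, 7, 8, 9]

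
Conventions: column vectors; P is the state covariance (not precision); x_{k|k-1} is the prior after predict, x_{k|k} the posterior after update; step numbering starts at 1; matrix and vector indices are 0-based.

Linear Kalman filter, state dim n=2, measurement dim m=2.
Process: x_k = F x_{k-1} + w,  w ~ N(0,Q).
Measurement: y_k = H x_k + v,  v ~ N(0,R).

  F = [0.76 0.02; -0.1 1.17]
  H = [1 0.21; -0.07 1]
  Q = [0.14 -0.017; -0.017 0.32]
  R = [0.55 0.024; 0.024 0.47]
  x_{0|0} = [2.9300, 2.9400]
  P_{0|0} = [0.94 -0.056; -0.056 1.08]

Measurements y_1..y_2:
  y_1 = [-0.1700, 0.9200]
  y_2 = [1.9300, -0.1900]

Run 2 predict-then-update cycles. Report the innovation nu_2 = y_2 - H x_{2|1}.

step 1: x^-=[2.2856, 3.1468]  P^-=[0.6817 -0.1129; -0.1129 1.8209]  S=[1.2646 0.2475; 0.2475 2.3101]  K=[0.5453 -0.1279; 0.0595 0.7853]  nu=[-3.1164, -2.0668]  x^+=[0.8505, 1.3384]  P^+=[0.3023 -0.0259; -0.0259 0.3687]
step 2: x^-=[0.6731, 1.4809]  P^-=[0.3140 -0.0543; -0.0543 0.8338]  S=[0.8779 0.1236; 0.1236 1.3129]  K=[0.3576 -0.0918; 0.0484 0.6334]  nu=[0.9459, -1.6238]  x^+=[1.1603, 0.4982]  P^+=[0.1988 -0.0206; -0.0206 0.2974]

innov = [0.9459, -1.6238]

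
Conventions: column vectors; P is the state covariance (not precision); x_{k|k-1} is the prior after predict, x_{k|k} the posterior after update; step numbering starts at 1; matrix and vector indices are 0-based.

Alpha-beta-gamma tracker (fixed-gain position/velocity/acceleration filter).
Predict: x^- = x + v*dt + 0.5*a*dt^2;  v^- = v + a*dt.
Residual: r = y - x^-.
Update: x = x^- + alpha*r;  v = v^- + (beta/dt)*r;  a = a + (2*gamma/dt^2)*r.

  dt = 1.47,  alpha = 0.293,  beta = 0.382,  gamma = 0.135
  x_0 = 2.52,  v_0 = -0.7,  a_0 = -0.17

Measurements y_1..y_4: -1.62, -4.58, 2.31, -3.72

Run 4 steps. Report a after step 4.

step 1: x_pred=1.3073  r=-2.9273  x^+=0.4496  v^+=-1.7106  a^+=-0.5358
step 2: x_pred=-2.6438  r=-1.9362  x^+=-3.2111  v^+=-3.0013  a^+=-0.7777
step 3: x_pred=-8.4633  r=10.7733  x^+=-5.3067  v^+=-1.3449  a^+=0.5684
step 4: x_pred=-6.6696  r=2.9496  x^+=-5.8054  v^+=0.2572  a^+=0.9370

a_post = 0.9370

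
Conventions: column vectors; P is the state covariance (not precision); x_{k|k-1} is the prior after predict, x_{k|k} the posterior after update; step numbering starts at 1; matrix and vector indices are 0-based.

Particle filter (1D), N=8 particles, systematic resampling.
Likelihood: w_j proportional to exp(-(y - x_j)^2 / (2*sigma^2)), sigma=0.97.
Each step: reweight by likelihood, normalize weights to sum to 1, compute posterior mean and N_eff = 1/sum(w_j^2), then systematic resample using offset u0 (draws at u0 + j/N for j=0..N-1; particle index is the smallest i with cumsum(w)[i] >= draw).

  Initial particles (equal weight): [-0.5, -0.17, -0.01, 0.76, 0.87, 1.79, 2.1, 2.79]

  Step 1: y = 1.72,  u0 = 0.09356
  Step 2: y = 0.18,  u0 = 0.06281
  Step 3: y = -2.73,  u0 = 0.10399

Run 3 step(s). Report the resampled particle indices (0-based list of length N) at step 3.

step 1: w=[0.0174, 0.0358, 0.0487, 0.1463, 0.1626, 0.2381, 0.2211, 0.1299]  mean=1.4906  Neff=5.7372  idx=[2, 3, 4, 5, 5, 6, 6, 7]
step 2: w=[0.2879, 0.2455, 0.2279, 0.0740, 0.0740, 0.0414, 0.0414, 0.0079]  mean=0.8427  Neff=4.7721  idx=[0, 0, 1, 1, 2, 2, 3, 5]
step 3: w=[0.4419, 0.4419, 0.0348, 0.0348, 0.0230, 0.0230, 0.0004, 0.0001]  mean=0.0851  Neff=2.5377  idx=[0, 0, 0, 1, 1, 1, 1, 5]

resampled_idx = [0, 0, 0, 1, 1, 1, 1, 5]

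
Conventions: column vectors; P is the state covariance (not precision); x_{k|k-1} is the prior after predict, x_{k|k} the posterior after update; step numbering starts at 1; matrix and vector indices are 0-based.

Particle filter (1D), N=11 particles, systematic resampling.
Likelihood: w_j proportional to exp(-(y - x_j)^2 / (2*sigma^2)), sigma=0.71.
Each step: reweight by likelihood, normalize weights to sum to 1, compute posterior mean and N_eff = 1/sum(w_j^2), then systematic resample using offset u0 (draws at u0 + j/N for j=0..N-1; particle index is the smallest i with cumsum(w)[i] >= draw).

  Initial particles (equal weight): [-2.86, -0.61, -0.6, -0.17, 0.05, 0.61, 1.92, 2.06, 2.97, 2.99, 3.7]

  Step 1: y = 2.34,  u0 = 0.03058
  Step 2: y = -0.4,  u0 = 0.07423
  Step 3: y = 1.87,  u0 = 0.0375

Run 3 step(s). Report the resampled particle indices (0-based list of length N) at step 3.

resampled_idx = [0, 1, 2, 3, 4, 5, 6, 7, 8, 9, 10]

step 1: w=[0.0000, 0.0001, 0.0001, 0.0006, 0.0017, 0.0155, 0.2532, 0.2790, 0.2034, 0.1983, 0.0482]  mean=2.4457  Neff=4.4396  idx=[6, 6, 6, 7, 7, 7, 8, 8, 9, 9, 9]
step 2: w=[0.2194, 0.2194, 0.2194, 0.1130, 0.1130, 0.1130, 0.0006, 0.0006, 0.0005, 0.0005, 0.0005]  mean=1.9703  Neff=5.4716  idx=[0, 0, 1, 1, 1, 2, 2, 3, 4, 5, 5]
step 3: w=[0.0920, 0.0920, 0.0920, 0.0920, 0.0920, 0.0920, 0.0920, 0.0890, 0.0890, 0.0890, 0.0890]  mean=1.9698  Neff=10.9972  idx=[0, 1, 2, 3, 4, 5, 6, 7, 8, 9, 10]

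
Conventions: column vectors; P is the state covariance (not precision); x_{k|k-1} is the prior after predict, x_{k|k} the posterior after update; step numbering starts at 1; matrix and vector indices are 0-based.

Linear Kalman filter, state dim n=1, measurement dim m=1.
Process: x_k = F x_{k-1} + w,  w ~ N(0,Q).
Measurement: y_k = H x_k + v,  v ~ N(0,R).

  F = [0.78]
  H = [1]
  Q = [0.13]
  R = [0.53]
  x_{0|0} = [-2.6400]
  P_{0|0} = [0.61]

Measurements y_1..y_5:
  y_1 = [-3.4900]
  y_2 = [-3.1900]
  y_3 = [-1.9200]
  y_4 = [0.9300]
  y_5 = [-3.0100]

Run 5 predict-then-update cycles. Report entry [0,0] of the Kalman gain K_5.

step 1: x^-=[-2.0592]  P^-=[0.5011]  S=[1.0311]  K=[0.4860]  nu=[-1.4308]  x^+=[-2.7546]  P^+=[0.2576]
step 2: x^-=[-2.1486]  P^-=[0.2867]  S=[0.8167]  K=[0.3511]  nu=[-1.0414]  x^+=[-2.5142]  P^+=[0.1861]
step 3: x^-=[-1.9610]  P^-=[0.2432]  S=[0.7732]  K=[0.3145]  nu=[0.0410]  x^+=[-1.9481]  P^+=[0.1667]
step 4: x^-=[-1.5195]  P^-=[0.2314]  S=[0.7614]  K=[0.3039]  nu=[2.4495]  x^+=[-0.7750]  P^+=[0.1611]
step 5: x^-=[-0.6045]  P^-=[0.2280]  S=[0.7580]  K=[0.3008]  nu=[-2.4055]  x^+=[-1.3281]  P^+=[0.1594]

K[0,0] = 0.3008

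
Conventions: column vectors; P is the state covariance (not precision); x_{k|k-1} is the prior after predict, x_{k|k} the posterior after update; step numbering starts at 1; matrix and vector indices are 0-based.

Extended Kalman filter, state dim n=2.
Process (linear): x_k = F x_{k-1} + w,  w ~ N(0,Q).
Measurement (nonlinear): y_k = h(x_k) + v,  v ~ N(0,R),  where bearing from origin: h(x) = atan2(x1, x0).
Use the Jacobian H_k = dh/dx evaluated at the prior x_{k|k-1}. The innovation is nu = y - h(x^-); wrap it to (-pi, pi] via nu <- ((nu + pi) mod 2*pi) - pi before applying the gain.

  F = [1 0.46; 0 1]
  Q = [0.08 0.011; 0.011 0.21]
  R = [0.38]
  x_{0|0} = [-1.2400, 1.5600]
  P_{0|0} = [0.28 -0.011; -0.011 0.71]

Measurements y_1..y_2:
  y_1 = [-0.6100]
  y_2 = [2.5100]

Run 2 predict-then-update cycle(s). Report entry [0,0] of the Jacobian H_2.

step 1: x^-=[-0.5224, 1.5600]  P^-=[0.5001 0.3266; 0.3266 0.9200]  H_jac=[-0.5764 -0.1930]  S=[0.6531]  K=[-0.5379; -0.5601]  nu=[-2.5039]  x^+=[0.8245, 2.9625]  P^+=[0.3112 0.1298; 0.1298 0.7151]
step 2: x^-=[2.1872, 2.9625]  P^-=[0.6619 0.4698; 0.4698 0.9251]  H_jac=[-0.2185 0.1613]  S=[0.4026]  K=[-0.1710; 0.1157]  nu=[1.5752]  x^+=[1.9179, 3.1448]  P^+=[0.6501 0.4777; 0.4777 0.9197]

H_jac[0,0] = -0.2185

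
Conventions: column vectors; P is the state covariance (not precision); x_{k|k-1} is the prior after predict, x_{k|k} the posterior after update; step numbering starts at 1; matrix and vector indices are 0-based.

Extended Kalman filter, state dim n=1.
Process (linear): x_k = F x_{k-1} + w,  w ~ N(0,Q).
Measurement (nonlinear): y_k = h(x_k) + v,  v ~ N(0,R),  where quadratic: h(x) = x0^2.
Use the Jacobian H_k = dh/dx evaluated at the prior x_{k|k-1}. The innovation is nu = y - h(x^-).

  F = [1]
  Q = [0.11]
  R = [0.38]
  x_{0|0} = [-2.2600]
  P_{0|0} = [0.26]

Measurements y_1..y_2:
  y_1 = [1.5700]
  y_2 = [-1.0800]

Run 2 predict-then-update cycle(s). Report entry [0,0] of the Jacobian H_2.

step 1: x^-=[-2.2600]  P^-=[0.3700]  H_jac=[-4.5200]  S=[7.9392]  K=[-0.2106]  nu=[-3.5376]  x^+=[-1.5148]  P^+=[0.0177]
step 2: x^-=[-1.5148]  P^-=[0.1277]  H_jac=[-3.0296]  S=[1.5522]  K=[-0.2493]  nu=[-3.3746]  x^+=[-0.6736]  P^+=[0.0313]

H_jac[0,0] = -3.0296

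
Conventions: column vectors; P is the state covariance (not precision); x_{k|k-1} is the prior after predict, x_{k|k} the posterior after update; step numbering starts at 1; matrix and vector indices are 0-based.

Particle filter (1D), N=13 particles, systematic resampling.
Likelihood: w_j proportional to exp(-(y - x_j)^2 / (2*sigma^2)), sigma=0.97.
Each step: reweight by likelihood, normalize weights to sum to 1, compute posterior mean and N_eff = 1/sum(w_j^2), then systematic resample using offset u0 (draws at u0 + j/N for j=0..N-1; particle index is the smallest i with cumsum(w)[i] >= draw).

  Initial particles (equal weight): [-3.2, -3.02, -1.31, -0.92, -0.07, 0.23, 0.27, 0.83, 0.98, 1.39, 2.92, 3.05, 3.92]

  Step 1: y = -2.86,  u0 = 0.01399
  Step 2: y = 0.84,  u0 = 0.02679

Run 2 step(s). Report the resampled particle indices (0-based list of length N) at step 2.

resampled_idx = [11, 11, 11, 11, 12, 12, 12, 12, 12, 12, 12, 12, 12]

step 1: w=[0.3968, 0.4162, 0.1177, 0.0571, 0.0067, 0.0026, 0.0023, 0.0003, 0.0002, 0.0000, 0.0000, 0.0000, 0.0000]  mean=-2.7322  Neff=2.8748  idx=[0, 0, 0, 0, 0, 1, 1, 1, 1, 1, 1, 2, 3]
step 2: w=[0.0006, 0.0006, 0.0006, 0.0006, 0.0006, 0.0013, 0.0013, 0.0013, 0.0013, 0.0013, 0.0013, 0.3045, 0.6847]  mean=-1.0620  Neff=1.7808  idx=[11, 11, 11, 11, 12, 12, 12, 12, 12, 12, 12, 12, 12]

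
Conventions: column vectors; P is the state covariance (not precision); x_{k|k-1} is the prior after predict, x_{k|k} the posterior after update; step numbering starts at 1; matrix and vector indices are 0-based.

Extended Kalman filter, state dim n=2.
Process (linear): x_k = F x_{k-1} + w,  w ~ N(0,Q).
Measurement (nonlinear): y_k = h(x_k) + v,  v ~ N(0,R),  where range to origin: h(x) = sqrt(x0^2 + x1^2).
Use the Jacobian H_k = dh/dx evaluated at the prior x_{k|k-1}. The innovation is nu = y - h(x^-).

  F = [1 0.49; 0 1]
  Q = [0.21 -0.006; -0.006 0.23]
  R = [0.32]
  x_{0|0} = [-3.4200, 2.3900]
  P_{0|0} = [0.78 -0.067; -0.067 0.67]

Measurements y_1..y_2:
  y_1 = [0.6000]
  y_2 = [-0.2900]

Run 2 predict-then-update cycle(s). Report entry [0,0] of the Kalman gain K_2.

K[0,0] = 0.5042

step 1: x^-=[-2.2489, 2.3900]  P^-=[1.0852 0.2553; 0.2553 0.9000]  H_jac=[-0.6853 0.7283]  S=[1.0521]  K=[-0.5301; 0.4567]  nu=[-2.6817]  x^+=[-0.8273, 1.1653]  P^+=[0.7895 0.5100; 0.5100 0.6806]
step 2: x^-=[-0.2563, 1.1653]  P^-=[1.6628 0.8375; 0.8375 0.9106]  H_jac=[-0.2148 0.9767]  S=[0.9139]  K=[0.5042; 0.7763]  nu=[-1.4832]  x^+=[-1.0041, 0.0140]  P^+=[1.4305 0.4798; 0.4798 0.3599]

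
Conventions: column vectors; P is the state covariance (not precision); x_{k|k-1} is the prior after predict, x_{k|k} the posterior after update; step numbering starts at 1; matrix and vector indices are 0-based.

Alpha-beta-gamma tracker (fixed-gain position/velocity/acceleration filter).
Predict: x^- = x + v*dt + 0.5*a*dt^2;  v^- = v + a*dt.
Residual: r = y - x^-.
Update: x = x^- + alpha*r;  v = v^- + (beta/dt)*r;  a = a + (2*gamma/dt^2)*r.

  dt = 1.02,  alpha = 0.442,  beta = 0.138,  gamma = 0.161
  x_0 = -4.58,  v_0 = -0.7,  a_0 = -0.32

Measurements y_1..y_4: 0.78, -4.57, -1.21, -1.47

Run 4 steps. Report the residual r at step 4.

resid = -2.6024

step 1: x_pred=-5.4605  r=6.2405  x^+=-2.7022  v^+=-0.1821  a^+=1.6114
step 2: x_pred=-2.0497  r=-2.5203  x^+=-3.1637  v^+=1.1205  a^+=0.8314
step 3: x_pred=-1.5882  r=0.3782  x^+=-1.4211  v^+=2.0197  a^+=0.9484
step 4: x_pred=1.1324  r=-2.6024  x^+=-0.0178  v^+=2.6350  a^+=0.1430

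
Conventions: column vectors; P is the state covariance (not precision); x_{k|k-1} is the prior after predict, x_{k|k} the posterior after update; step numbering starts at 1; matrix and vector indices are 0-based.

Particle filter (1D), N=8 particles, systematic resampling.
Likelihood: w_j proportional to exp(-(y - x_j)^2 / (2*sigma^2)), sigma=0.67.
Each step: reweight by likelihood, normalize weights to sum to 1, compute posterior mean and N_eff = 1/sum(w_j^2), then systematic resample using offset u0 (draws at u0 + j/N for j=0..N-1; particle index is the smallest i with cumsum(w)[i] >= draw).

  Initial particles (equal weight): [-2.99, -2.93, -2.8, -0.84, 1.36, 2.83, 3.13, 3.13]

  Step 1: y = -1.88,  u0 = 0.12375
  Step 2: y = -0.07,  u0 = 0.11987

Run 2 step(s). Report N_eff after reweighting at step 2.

N_eff = 2.0040

step 1: w=[0.2052, 0.2370, 0.3152, 0.2426, 0.0000, 0.0000, 0.0000, 0.0000]  mean=-2.3943  Neff=3.8988  idx=[0, 1, 1, 2, 2, 2, 3, 3]
step 2: w=[0.0001, 0.0001, 0.0001, 0.0002, 0.0002, 0.0002, 0.4995, 0.4995]  mean=-0.8420  Neff=2.0040  idx=[6, 6, 6, 6, 7, 7, 7, 7]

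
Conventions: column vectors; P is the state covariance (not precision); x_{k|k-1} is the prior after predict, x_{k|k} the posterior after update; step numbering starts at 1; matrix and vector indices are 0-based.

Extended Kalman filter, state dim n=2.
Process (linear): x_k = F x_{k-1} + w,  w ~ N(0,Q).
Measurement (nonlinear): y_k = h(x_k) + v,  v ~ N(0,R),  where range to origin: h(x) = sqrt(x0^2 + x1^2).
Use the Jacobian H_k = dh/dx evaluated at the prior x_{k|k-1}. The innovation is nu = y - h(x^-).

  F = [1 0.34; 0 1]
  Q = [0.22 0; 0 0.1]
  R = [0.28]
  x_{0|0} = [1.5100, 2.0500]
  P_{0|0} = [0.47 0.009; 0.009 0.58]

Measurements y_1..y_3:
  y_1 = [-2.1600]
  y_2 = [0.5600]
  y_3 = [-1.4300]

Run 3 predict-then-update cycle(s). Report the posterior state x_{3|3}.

step 1: x^-=[2.2070, 2.0500]  P^-=[0.7632 0.2062; 0.2062 0.6800]  H_jac=[0.7327 0.6806]  S=[1.2103]  K=[0.5780; 0.5072]  nu=[-5.1722]  x^+=[-0.7823, -0.5734]  P^+=[0.3589 -0.1486; -0.1486 0.3686]
step 2: x^-=[-0.9773, -0.5734]  P^-=[0.5205 -0.0232; -0.0232 0.4686]  H_jac=[-0.8625 -0.5060]  S=[0.7669]  K=[-0.5700; -0.2831]  nu=[-0.5730]  x^+=[-0.6506, -0.4111]  P^+=[0.2713 -0.1470; -0.1470 0.4072]
step 3: x^-=[-0.7904, -0.4111]  P^-=[0.4384 -0.0086; -0.0086 0.5072]  H_jac=[-0.8872 -0.4615]  S=[0.7260]  K=[-0.5302; -0.3119]  nu=[-2.3209]  x^+=[0.4403, 0.3128]  P^+=[0.2343 -0.1286; -0.1286 0.4365]

x_post = [0.4403, 0.3128]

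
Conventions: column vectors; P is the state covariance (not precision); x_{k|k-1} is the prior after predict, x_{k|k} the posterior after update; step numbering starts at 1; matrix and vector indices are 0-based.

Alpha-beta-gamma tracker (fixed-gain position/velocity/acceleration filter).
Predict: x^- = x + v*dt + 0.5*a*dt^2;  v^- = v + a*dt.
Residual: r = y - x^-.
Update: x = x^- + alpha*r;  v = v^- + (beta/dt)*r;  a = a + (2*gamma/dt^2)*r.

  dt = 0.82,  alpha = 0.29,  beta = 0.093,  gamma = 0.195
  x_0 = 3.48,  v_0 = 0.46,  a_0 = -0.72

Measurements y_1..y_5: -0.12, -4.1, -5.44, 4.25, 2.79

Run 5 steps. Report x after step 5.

x_post = -10.8795

step 1: x_pred=3.6151  r=-3.7351  x^+=2.5319  v^+=-0.5540  a^+=-2.8864
step 2: x_pred=1.1072  r=-5.2072  x^+=-0.4029  v^+=-3.5115  a^+=-5.9067
step 3: x_pred=-5.2681  r=-0.1719  x^+=-5.3179  v^+=-8.3744  a^+=-6.0064
step 4: x_pred=-14.2043  r=18.4543  x^+=-8.8526  v^+=-11.2067  a^+=4.6973
step 5: x_pred=-16.4628  r=19.2528  x^+=-10.8795  v^+=-5.1713  a^+=15.8642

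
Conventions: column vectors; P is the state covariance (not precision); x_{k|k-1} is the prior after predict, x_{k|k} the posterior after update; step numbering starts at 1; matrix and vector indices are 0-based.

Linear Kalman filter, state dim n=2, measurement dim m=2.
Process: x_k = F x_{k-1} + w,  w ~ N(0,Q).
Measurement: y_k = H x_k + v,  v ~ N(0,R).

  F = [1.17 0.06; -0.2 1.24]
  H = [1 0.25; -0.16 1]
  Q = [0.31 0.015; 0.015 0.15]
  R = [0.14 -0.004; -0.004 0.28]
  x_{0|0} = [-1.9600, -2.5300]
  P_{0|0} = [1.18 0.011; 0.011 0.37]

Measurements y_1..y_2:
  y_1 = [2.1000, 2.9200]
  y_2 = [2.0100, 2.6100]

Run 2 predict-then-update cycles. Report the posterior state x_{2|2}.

step 1: x^-=[-2.4450, -2.7452]  P^-=[1.9282 -0.2178; -0.2178 0.7607]  S=[2.0068 -0.3314; -0.3314 1.1597]  K=[0.9013 -0.1963; 0.1044 0.7158]  nu=[5.2313, 5.2740]  x^+=[1.2348, 1.5763]  P^+=[0.1362 -0.0368; -0.0368 0.1941]
step 2: x^-=[1.5393, 1.7077]  P^-=[0.4919 -0.0553; -0.0553 0.4722]  S=[0.6338 -0.0178; -0.0178 0.7825]  K=[0.7500 -0.1543; 0.1163 0.6174]  nu=[0.0438, 1.1486]  x^+=[1.3950, 2.4219]  P^+=[0.1127 -0.0282; -0.0282 0.1679]

x_post = [1.3950, 2.4219]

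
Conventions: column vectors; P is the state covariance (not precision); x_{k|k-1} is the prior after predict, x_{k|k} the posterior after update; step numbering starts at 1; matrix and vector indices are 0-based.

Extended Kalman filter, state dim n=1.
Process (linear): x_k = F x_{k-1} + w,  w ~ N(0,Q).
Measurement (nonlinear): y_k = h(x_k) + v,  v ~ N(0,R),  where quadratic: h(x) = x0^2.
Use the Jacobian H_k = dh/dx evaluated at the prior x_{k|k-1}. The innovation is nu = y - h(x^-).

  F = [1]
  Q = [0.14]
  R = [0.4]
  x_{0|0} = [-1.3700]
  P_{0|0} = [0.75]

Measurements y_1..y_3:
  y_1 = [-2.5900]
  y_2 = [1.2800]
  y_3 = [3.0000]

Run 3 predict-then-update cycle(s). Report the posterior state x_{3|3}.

x_post = [1.5264]

step 1: x^-=[-1.3700]  P^-=[0.8900]  H_jac=[-2.7400]  S=[7.0818]  K=[-0.3443]  nu=[-4.4669]  x^+=[0.1682]  P^+=[0.0503]
step 2: x^-=[0.1682]  P^-=[0.1903]  H_jac=[0.3363]  S=[0.4215]  K=[0.1518]  nu=[1.2517]  x^+=[0.3582]  P^+=[0.1806]
step 3: x^-=[0.3582]  P^-=[0.3206]  H_jac=[0.7164]  S=[0.5645]  K=[0.4068]  nu=[2.8717]  x^+=[1.5264]  P^+=[0.2271]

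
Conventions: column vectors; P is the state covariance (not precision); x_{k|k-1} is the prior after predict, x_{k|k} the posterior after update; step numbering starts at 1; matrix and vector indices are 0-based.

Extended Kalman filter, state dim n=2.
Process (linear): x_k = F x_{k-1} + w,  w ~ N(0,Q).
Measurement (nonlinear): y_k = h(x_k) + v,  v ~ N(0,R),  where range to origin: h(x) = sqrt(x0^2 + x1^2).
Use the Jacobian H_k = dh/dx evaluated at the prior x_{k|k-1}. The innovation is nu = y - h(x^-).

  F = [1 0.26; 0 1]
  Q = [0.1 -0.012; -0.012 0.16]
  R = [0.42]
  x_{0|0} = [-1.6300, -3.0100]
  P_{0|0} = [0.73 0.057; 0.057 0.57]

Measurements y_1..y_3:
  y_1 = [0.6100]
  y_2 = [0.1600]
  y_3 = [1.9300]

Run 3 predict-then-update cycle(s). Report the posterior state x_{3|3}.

step 1: x^-=[-2.4126, -3.0100]  P^-=[0.8982 0.1932; 0.1932 0.7300]  H_jac=[-0.6254 -0.7803]  S=[1.4043]  K=[-0.5073; -0.4916]  nu=[-3.2476]  x^+=[-0.7650, -1.4134]  P^+=[0.5367 -0.1571; -0.1571 0.3905]
step 2: x^-=[-1.1324, -1.4134]  P^-=[0.5814 -0.0675; -0.0675 0.5505]  H_jac=[-0.6253 -0.7804]  S=[0.9167]  K=[-0.3391; -0.4226]  nu=[-1.6511]  x^+=[-0.5726, -0.7156]  P^+=[0.4760 -0.1989; -0.1989 0.3868]
step 3: x^-=[-0.7586, -0.7156]  P^-=[0.4987 -0.1103; -0.1103 0.5468]  H_jac=[-0.7275 -0.6862]  S=[0.8312]  K=[-0.3454; -0.3548]  nu=[0.8871]  x^+=[-1.0650, -1.0304]  P^+=[0.3996 -0.2122; -0.2122 0.4422]

x_post = [-1.0650, -1.0304]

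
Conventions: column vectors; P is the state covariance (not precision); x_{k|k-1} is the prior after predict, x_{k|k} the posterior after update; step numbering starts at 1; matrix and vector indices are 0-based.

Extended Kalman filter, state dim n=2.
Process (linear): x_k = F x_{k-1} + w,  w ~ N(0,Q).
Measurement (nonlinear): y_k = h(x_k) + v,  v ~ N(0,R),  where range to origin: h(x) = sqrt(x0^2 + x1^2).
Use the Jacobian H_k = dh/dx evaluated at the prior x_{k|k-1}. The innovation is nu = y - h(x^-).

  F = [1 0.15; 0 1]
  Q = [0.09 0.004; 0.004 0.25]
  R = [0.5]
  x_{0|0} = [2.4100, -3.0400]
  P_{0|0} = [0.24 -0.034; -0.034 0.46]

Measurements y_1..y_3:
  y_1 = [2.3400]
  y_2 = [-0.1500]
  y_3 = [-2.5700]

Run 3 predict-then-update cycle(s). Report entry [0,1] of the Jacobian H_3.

H_jac[0,1] = -0.6578

step 1: x^-=[1.9540, -3.0400]  P^-=[0.3301 0.0390; 0.0390 0.7100]  H_jac=[0.5407 -0.8412]  S=[1.0635]  K=[0.1370; -0.5418]  nu=[-1.2738]  x^+=[1.7795, -2.3499]  P^+=[0.3102 0.1179; 0.1179 0.3978]
step 2: x^-=[1.4270, -2.3499]  P^-=[0.4445 0.1816; 0.1816 0.6478]  H_jac=[0.5191 -0.8547]  S=[0.9319]  K=[0.0810; -0.4930]  nu=[-2.8992]  x^+=[1.1921, -0.9205]  P^+=[0.4384 0.2188; 0.2188 0.4213]
step 3: x^-=[1.0541, -0.9205]  P^-=[0.6035 0.2860; 0.2860 0.6713]  H_jac=[0.7532 -0.6578]  S=[0.8494]  K=[0.3137; -0.2662]  nu=[-3.9694]  x^+=[-0.1911, 0.1361]  P^+=[0.5199 0.3570; 0.3570 0.6111]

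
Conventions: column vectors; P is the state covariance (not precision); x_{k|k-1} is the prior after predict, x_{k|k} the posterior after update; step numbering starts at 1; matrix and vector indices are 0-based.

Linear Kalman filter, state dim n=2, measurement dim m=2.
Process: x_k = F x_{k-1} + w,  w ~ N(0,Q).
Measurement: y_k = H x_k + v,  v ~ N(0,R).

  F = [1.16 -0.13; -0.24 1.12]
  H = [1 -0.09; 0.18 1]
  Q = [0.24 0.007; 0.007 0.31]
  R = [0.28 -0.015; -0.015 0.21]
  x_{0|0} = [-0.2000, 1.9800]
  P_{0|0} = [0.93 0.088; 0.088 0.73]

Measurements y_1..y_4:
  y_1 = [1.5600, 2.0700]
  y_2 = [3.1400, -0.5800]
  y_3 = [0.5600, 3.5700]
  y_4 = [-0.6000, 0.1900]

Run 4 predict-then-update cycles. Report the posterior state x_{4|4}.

step 1: x^-=[-0.4894, 2.2656]  P^-=[1.4772 -0.2411; -0.2411 1.2320]  S=[1.8106 -0.0972; -0.0972 1.4030]  K=[0.8319 0.0753; -0.1495 0.8368]  nu=[2.2533, -0.1075]  x^+=[1.3770, 1.8388]  P^+=[0.2284 -0.0378; -0.0378 0.1848]
step 2: x^-=[1.3583, 1.7290]  P^-=[0.5619 -0.1338; -0.1338 0.5752]  S=[0.8706 -0.0972; -0.0972 0.7553]  K=[0.6639 0.0423; -0.1335 0.7125]  nu=[1.9373, -2.5535]  x^+=[2.5366, -0.3492]  P^+=[0.1822 -0.0339; -0.0339 0.1577]
step 3: x^-=[2.9878, -0.9999]  P^-=[0.4981 -0.1118; -0.1118 0.5366]  S=[0.8025 -0.0836; -0.0836 0.7225]  K=[0.6377 0.0432; -0.1265 0.7002]  nu=[-2.5178, 4.0321]  x^+=[1.5564, 2.1419]  P^+=[0.1750 -0.0320; -0.0320 0.1547]
step 4: x^-=[1.5270, 2.0254]  P^-=[0.4878 -0.1068; -0.1068 0.5313]  S=[0.7913 -0.0801; -0.0801 0.7187]  K=[0.6330 0.0441; -0.1247 0.6987]  nu=[-1.9447, -2.1103]  x^+=[0.2029, 0.7935]  P^+=[0.1738 -0.0315; -0.0315 0.1543]

x_post = [0.2029, 0.7935]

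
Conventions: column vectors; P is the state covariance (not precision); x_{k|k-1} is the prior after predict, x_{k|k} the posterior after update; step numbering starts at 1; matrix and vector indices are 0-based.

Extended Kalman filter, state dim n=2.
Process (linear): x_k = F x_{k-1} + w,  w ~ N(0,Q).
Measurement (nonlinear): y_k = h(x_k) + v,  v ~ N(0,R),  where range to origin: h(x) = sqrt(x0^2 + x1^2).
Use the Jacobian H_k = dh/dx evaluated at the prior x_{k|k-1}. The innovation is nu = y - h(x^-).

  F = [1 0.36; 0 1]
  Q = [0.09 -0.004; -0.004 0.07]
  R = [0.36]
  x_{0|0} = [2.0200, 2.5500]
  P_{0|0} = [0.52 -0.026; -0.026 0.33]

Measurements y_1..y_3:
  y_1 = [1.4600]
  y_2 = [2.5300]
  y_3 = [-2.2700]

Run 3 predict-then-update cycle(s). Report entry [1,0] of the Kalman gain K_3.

step 1: x^-=[2.9380, 2.5500]  P^-=[0.6340 0.0888; 0.0888 0.4000]  H_jac=[0.7552 0.6555]  S=[0.9814]  K=[0.5472; 0.3355]  nu=[-2.4303]  x^+=[1.6081, 1.7347]  P^+=[0.3402 -0.0914; -0.0914 0.2895]
step 2: x^-=[2.2326, 1.7347]  P^-=[0.4019 0.0089; 0.0089 0.3595]  H_jac=[0.7897 0.6135]  S=[0.7545]  K=[0.4278; 0.3016]  nu=[-0.2973]  x^+=[2.1054, 1.6450]  P^+=[0.2638 -0.0885; -0.0885 0.2909]
step 3: x^-=[2.6976, 1.6450]  P^-=[0.3278 0.0122; 0.0122 0.3609]  H_jac=[0.8538 0.5206]  S=[0.7076]  K=[0.4045; 0.2803]  nu=[-5.4296]  x^+=[0.5015, 0.1233]  P^+=[0.2120 -0.0680; -0.0680 0.3053]

K[1,0] = 0.2803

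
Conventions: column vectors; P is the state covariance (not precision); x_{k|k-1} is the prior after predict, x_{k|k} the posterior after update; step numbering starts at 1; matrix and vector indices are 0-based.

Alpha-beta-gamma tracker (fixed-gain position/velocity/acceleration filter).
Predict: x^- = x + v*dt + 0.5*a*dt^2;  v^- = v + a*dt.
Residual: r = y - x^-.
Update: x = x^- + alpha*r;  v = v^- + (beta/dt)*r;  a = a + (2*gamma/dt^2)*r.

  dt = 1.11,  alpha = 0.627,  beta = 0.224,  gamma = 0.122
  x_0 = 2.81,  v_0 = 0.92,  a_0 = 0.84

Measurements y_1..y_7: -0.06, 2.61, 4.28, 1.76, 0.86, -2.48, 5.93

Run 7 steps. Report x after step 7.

x_post = 1.8119

step 1: x_pred=4.3487  r=-4.4087  x^+=1.5844  v^+=0.9627  a^+=-0.0331
step 2: x_pred=2.6327  r=-0.0227  x^+=2.6185  v^+=0.9214  a^+=-0.0376
step 3: x_pred=3.6181  r=0.6619  x^+=4.0331  v^+=1.0133  a^+=0.0935
step 4: x_pred=5.2155  r=-3.4555  x^+=3.0489  v^+=0.4198  a^+=-0.5908
step 5: x_pred=3.1509  r=-2.2909  x^+=1.7145  v^+=-0.6983  a^+=-1.0445
step 6: x_pred=0.2959  r=-2.7759  x^+=-1.4446  v^+=-2.4179  a^+=-1.5942
step 7: x_pred=-5.1105  r=11.0405  x^+=1.8119  v^+=-1.9594  a^+=0.5922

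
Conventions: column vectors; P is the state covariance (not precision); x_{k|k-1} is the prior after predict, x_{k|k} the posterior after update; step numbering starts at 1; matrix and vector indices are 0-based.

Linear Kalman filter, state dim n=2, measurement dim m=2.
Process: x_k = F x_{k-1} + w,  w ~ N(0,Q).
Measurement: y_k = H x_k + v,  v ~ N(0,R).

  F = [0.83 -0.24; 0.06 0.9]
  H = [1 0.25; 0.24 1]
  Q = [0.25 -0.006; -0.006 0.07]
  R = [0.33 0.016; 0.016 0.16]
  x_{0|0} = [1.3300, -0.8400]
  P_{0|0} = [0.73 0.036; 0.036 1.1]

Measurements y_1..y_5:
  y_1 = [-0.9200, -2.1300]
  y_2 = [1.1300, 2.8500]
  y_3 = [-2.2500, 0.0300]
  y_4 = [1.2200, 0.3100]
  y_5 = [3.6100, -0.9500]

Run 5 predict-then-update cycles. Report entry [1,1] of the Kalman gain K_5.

K[1,1] = 0.4346

step 1: x^-=[1.3055, -0.6762]  P^-=[0.8019 -0.1809; -0.1809 0.9675]  S=[1.1019 0.2586; 0.2586 1.0869]  K=[0.7247 -0.1618; -0.1527 0.8866]  nu=[-2.0565, -1.7671]  x^+=[0.1011, -1.9288]  P^+=[0.2554 -0.0756; -0.0756 0.1576]
step 2: x^-=[0.5469, -1.7299]  P^-=[0.4652 -0.0827; -0.0827 0.1904]  S=[0.7657 0.0876; 0.0876 0.3375]  K=[0.5881 -0.0668; -0.1068 0.5330]  nu=[1.0156, 4.4486]  x^+=[0.8468, 0.5328]  P^+=[0.2057 -0.0506; -0.0506 0.0957]
step 3: x^-=[0.5750, 0.5304]  P^-=[0.4174 -0.0535; -0.0535 0.1428]  S=[0.7295 0.0951; 0.0951 0.3012]  K=[0.5565 -0.0209; -0.0842 0.4581]  nu=[-2.9575, -0.6384]  x^+=[-1.0576, 0.4869]  P^+=[0.1935 -0.0409; -0.0409 0.0818]
step 4: x^-=[-0.9946, 0.3748]  P^-=[0.4043 -0.0440; -0.0440 0.1325]  S=[0.7206 0.0995; 0.0995 0.2947]  K=[0.5465 -0.0046; -0.0758 0.4394]  nu=[2.1209, 0.1740]  x^+=[0.1636, 0.2905]  P^+=[0.1896 -0.0375; -0.0375 0.0781]
step 5: x^-=[0.0660, 0.2713]  P^-=[0.4001 -0.0409; -0.0409 0.1299]  S=[0.7177 0.1011; 0.1011 0.2933]  K=[0.5431 0.0007; -0.0730 0.4346]  nu=[3.4761, -1.2371]  x^+=[1.9530, -0.5200]  P^+=[0.1883 -0.0364; -0.0364 0.0771]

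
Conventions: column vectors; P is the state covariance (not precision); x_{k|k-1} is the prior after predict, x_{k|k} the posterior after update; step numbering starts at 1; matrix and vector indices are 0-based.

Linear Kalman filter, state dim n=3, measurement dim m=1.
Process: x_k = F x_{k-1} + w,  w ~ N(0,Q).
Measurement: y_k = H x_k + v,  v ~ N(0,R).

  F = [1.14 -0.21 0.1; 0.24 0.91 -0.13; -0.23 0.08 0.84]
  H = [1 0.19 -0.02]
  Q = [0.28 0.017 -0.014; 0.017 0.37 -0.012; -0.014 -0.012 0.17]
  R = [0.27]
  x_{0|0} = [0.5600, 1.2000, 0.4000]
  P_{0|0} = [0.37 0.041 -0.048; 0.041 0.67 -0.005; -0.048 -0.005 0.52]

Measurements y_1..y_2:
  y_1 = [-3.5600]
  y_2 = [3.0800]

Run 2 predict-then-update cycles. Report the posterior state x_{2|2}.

x_post = [1.3497, -0.5641, 0.7592]

step 1: x^-=[0.4264, 1.1744, 0.3032]  P^-=[0.7652 0.0293 -0.1169; 0.0293 0.9770 -0.0631; -0.1169 -0.0631 0.5771]  S=[1.0870]  K=[0.7112; 0.1989; -0.1292]  nu=[-4.2035]  x^+=[-2.5633, 0.3385, 0.8462]  P^+=[0.2153 -0.1245 -0.0170; -0.1245 0.9340 -0.0352; -0.0170 -0.0352 0.5590]
step 2: x^-=[-2.9086, -0.4172, 1.3275]  P^-=[0.6638 -0.2347 -0.0665; -0.2347 1.1203 -0.0237; -0.0665 -0.0237 0.5882]  S=[0.8882]  K=[0.6987; -0.0241; -0.0932]  nu=[6.0944]  x^+=[1.3497, -0.5641, 0.7592]  P^+=[0.2302 -0.2198 -0.0087; -0.2198 1.1198 -0.0257; -0.0087 -0.0257 0.5805]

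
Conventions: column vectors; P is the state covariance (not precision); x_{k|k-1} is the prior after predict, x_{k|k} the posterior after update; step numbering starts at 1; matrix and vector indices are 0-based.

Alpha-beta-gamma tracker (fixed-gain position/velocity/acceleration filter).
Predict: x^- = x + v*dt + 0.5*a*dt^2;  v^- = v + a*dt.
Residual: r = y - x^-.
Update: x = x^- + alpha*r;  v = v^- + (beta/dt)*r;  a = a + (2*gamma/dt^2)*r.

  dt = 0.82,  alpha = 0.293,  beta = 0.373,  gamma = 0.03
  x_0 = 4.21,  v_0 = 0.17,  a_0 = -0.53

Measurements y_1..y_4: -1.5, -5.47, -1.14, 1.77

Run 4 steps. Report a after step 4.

a_post = 0.0426

step 1: x_pred=4.1712  r=-5.6712  x^+=2.5095  v^+=-2.8443  a^+=-1.0361
step 2: x_pred=-0.1711  r=-5.2989  x^+=-1.7237  v^+=-6.1042  a^+=-1.5089
step 3: x_pred=-7.2364  r=6.0964  x^+=-5.4502  v^+=-4.5684  a^+=-0.9649
step 4: x_pred=-9.5207  r=11.2907  x^+=-6.2125  v^+=-0.2237  a^+=0.0426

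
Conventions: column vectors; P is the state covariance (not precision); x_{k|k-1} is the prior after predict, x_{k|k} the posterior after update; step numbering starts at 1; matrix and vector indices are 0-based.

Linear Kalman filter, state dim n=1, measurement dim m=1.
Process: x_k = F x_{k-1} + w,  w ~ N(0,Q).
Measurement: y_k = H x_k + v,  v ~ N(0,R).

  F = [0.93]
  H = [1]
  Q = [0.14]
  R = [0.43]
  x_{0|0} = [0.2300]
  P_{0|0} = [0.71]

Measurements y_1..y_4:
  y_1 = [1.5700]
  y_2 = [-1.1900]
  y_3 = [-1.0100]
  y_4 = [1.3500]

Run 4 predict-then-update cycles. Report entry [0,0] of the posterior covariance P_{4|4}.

P_post[0,0] = 0.1756

step 1: x^-=[0.2139]  P^-=[0.7541]  S=[1.1841]  K=[0.6368]  nu=[1.3561]  x^+=[1.0775]  P^+=[0.2738]
step 2: x^-=[1.0021]  P^-=[0.3768]  S=[0.8068]  K=[0.4671]  nu=[-2.1921]  x^+=[-0.0217]  P^+=[0.2008]
step 3: x^-=[-0.0202]  P^-=[0.3137]  S=[0.7437]  K=[0.4218]  nu=[-0.9898]  x^+=[-0.4377]  P^+=[0.1814]
step 4: x^-=[-0.4071]  P^-=[0.2969]  S=[0.7269]  K=[0.4084]  nu=[1.7571]  x^+=[0.3106]  P^+=[0.1756]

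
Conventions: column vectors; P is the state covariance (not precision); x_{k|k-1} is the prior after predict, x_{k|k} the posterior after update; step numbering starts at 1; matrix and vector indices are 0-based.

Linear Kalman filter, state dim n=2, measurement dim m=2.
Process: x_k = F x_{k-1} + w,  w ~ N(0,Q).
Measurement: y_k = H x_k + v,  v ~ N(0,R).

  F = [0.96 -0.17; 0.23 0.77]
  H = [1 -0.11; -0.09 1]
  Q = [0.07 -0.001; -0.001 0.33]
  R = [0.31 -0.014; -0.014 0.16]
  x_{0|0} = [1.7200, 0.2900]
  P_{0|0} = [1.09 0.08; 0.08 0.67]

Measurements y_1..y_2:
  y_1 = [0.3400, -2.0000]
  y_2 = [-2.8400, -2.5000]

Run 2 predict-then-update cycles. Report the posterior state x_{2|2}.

x_post = [-1.1895, -2.2752]

step 1: x^-=[1.6019, 0.6189]  P^-=[1.0678 0.2080; 0.2080 0.8132]  S=[1.3419 0.0105; 0.0105 0.9445]  K=[0.7778 0.1098; 0.0818 0.8403]  nu=[-1.1938, -2.4747]  x^+=[0.4015, -1.5583]  P^+=[0.2427 0.0285; 0.0285 0.1359]
step 2: x^-=[0.6504, -1.1076]  P^-=[0.2883 0.0548; 0.0548 0.4335]  S=[0.5915 -0.0323; -0.0323 0.5860]  K=[0.4814 0.0757; 0.0521 0.7343]  nu=[-3.6122, -1.3339]  x^+=[-1.1895, -2.2752]  P^+=[0.1502 0.0189; 0.0189 0.1185]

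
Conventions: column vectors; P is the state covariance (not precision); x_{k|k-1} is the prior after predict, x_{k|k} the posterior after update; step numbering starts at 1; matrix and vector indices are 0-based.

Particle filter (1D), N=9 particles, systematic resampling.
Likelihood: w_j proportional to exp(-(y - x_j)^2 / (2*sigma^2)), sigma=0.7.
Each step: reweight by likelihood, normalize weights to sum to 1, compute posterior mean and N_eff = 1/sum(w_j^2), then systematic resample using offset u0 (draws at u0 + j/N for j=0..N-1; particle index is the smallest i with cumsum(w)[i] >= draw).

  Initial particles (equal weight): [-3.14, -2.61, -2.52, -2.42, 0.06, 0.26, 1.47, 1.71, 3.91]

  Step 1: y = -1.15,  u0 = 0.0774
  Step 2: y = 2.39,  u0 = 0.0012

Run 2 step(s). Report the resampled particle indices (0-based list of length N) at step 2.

step 1: w=[0.0212, 0.1371, 0.1778, 0.2328, 0.2710, 0.1587, 0.0011, 0.0003, 0.0000]  mean=-1.3763  Neff=4.9099  idx=[1, 2, 2, 3, 3, 4, 4, 5, 5]
step 2: w=[0.0000, 0.0000, 0.0000, 0.0000, 0.0000, 0.1435, 0.1435, 0.3565, 0.3565]  mean=0.2026  Neff=3.3854  idx=[5, 5, 6, 7, 7, 7, 8, 8, 8]

resampled_idx = [5, 5, 6, 7, 7, 7, 8, 8, 8]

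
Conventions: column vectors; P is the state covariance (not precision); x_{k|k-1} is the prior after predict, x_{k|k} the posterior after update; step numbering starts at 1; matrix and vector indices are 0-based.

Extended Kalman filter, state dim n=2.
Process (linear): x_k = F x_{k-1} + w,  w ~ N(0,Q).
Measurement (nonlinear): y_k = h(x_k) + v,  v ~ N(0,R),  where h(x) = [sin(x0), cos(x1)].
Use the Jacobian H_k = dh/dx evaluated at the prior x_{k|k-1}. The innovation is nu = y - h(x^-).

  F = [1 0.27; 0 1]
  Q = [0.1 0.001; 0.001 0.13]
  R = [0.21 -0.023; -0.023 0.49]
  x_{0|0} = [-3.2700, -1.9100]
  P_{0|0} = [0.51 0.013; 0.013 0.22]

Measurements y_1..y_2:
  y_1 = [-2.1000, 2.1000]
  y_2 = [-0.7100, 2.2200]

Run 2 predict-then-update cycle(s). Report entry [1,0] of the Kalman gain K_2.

K[1,0] = -0.0142

step 1: x^-=[-3.7857, -1.9100]  P^-=[0.6331 0.0734; 0.0734 0.3500]  H_jac=[-0.7996 0.0000; 0.0000 0.9430]  S=[0.6148 -0.0783; -0.0783 0.8013]  K=[-0.8226 0.0059; -0.0435 0.4077]  nu=[-2.7005, 2.4327]  x^+=[-1.5497, -0.8007]  P^+=[0.2162 0.0232; 0.0232 0.2129]
step 2: x^-=[-1.7659, -0.8007]  P^-=[0.3442 0.0816; 0.0816 0.3429]  H_jac=[-0.1939 0.0000; 0.0000 0.7179]  S=[0.2229 -0.0344; -0.0344 0.6667]  K=[-0.2881 0.0731; -0.0142 0.3685]  nu=[0.2710, 1.5238]  x^+=[-1.7327, -0.2431]  P^+=[0.3207 0.0591; 0.0591 0.2520]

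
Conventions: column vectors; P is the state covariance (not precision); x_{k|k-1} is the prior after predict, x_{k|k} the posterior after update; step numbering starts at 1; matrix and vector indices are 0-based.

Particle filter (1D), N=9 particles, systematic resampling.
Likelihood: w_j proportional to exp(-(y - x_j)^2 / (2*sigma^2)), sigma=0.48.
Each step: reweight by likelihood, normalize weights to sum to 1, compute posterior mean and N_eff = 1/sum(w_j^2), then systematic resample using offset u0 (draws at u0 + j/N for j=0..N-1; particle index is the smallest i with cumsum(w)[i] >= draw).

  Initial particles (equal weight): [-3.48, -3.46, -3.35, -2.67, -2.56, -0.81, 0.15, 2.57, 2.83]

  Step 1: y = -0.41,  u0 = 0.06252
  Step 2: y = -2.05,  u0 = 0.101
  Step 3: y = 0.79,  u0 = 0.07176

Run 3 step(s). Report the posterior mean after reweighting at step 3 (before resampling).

post_mean = -0.8100

step 1: w=[0.0000, 0.0000, 0.0000, 0.0000, 0.0000, 0.5825, 0.4174, 0.0000, 0.0000]  mean=-0.4094  Neff=1.9471  idx=[5, 5, 5, 5, 5, 6, 6, 6, 6]
step 2: w=[0.1999, 0.1999, 0.1999, 0.1999, 0.1999, 0.0002, 0.0002, 0.0002, 0.0002]  mean=-0.8094  Neff=5.0062  idx=[0, 1, 1, 2, 2, 3, 3, 4, 4]
step 3: w=[0.1111, 0.1111, 0.1111, 0.1111, 0.1111, 0.1111, 0.1111, 0.1111, 0.1111]  mean=-0.8100  Neff=9.0000  idx=[0, 1, 2, 3, 4, 5, 6, 7, 8]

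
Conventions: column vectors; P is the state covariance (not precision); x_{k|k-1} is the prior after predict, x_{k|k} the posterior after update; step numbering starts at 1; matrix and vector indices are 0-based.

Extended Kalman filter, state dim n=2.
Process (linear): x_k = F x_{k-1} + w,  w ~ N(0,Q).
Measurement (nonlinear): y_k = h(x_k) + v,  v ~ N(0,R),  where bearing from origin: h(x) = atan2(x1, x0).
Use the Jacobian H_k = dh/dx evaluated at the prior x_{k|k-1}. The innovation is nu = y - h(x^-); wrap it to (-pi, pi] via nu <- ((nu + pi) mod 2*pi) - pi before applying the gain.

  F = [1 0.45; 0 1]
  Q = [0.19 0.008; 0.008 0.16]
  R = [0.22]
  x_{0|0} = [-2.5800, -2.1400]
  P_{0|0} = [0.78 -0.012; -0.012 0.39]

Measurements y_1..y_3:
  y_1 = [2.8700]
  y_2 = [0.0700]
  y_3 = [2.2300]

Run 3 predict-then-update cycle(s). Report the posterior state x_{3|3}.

step 1: x^-=[-3.5430, -2.1400]  P^-=[1.0382 0.1715; 0.1715 0.5500]  H_jac=[0.1249 -0.2068]  S=[0.2509]  K=[0.3756; -0.3680]  nu=[-0.8150]  x^+=[-3.8491, -1.8401]  P^+=[1.0028 0.2062; 0.2062 0.5160]
step 2: x^-=[-4.6771, -1.8401]  P^-=[1.4828 0.4464; 0.4464 0.6760]  H_jac=[0.0728 -0.1851]  S=[0.2390]  K=[0.1061; -0.3877]  nu=[2.8368]  x^+=[-4.3760, -2.9398]  P^+=[1.4802 0.4562; 0.4562 0.6401]
step 3: x^-=[-5.6989, -2.9398]  P^-=[2.2104 0.7523; 0.7523 0.8001]  H_jac=[0.0715 -0.1386]  S=[0.2318]  K=[0.2320; -0.2464]  nu=[-1.3878]  x^+=[-6.0209, -2.5978]  P^+=[2.1979 0.7655; 0.7655 0.7860]

x_post = [-6.0209, -2.5978]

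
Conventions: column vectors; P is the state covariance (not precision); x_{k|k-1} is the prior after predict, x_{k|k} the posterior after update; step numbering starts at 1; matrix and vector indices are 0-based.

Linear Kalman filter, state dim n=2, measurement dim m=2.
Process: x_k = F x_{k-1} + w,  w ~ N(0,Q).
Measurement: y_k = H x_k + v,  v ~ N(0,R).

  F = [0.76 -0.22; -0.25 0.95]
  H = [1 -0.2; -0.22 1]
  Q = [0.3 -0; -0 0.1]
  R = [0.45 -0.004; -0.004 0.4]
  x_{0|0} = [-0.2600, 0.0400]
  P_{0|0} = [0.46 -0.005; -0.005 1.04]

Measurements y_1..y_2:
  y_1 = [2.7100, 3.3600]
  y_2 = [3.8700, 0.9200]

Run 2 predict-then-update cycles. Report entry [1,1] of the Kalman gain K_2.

K[1,1] = 0.4432

step 1: x^-=[-0.2064, 0.1030]  P^-=[0.6177 -0.3086; -0.3086 1.0697]  S=[1.2340 -0.6761; -0.6761 1.6354]  K=[0.5193 -0.0571; -0.0548 0.6730]  nu=[2.9370, 3.2116]  x^+=[1.1353, 2.1033]  P^+=[0.2395 0.0277; 0.0277 0.2755]
step 2: x^-=[0.4001, 1.7143]  P^-=[0.4424 -0.0815; -0.0815 0.3504]  S=[0.9390 -0.2565; -0.2565 0.8077]  K=[0.4686 -0.0726; -0.0404 0.4432]  nu=[3.8128, -0.7063]  x^+=[2.2382, 1.2473]  P^+=[0.2144 0.0163; 0.0163 0.1810]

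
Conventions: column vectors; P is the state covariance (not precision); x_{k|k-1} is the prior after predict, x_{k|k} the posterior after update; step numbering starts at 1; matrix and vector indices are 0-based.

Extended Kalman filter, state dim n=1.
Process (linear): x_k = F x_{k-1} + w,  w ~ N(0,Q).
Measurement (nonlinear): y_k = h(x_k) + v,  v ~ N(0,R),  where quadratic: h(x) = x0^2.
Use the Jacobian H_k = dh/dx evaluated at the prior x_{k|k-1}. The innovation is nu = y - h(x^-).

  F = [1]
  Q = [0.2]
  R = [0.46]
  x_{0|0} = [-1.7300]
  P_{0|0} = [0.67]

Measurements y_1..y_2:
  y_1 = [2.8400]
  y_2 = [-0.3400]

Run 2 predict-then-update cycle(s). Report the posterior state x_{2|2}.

x_post = [-0.8807]

step 1: x^-=[-1.7300]  P^-=[0.8700]  H_jac=[-3.4600]  S=[10.8753]  K=[-0.2768]  nu=[-0.1529]  x^+=[-1.6877]  P^+=[0.0368]
step 2: x^-=[-1.6877]  P^-=[0.2368]  H_jac=[-3.3754]  S=[3.1579]  K=[-0.2531]  nu=[-3.1883]  x^+=[-0.8807]  P^+=[0.0345]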